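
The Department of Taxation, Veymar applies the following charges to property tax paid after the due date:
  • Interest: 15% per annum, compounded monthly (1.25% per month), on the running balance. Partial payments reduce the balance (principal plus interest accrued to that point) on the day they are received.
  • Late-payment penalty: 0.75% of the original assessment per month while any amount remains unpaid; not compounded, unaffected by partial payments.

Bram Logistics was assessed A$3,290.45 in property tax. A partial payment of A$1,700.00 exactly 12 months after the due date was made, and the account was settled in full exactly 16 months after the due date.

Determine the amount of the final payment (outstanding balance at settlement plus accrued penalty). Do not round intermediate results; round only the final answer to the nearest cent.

A$2,622.23

Balance at month 12: A$3,290.4500 × (1 + 0.0125)^12 = A$3,819.4047…
After A$1,700.00 payment: A$3,819.4047… − A$1,700.00 = A$2,119.4047…
Balance at month 16: A$2,119.4047… × (1 + 0.0125)^4 = A$2,227.3785…
Penalty: 16 × 0.75% × A$3,290.45 = A$394.85…
Final settlement = outstanding balance + penalty = A$2,227.3785… + A$394.85… = A$2,622.23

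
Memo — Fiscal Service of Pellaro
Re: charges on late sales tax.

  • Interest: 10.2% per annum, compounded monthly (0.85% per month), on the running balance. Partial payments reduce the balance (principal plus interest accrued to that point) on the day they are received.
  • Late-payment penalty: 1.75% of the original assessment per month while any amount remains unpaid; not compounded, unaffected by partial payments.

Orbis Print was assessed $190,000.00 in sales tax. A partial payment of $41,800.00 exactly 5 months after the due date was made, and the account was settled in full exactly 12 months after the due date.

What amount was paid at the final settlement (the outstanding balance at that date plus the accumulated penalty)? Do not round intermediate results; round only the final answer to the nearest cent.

Balance at month 5: $190,000.0000 × (1 + 0.0085)^5 = $198,213.4468…
After $41,800.00 payment: $198,213.4468… − $41,800.00 = $156,413.4468…
Balance at month 12: $156,413.4468… × (1 + 0.0085)^7 = $165,960.7559…
Penalty: 12 × 1.75% × $190,000.00 = $39,900.00
Final settlement = outstanding balance + penalty = $165,960.7559… + $39,900.00 = $205,860.76

$205,860.76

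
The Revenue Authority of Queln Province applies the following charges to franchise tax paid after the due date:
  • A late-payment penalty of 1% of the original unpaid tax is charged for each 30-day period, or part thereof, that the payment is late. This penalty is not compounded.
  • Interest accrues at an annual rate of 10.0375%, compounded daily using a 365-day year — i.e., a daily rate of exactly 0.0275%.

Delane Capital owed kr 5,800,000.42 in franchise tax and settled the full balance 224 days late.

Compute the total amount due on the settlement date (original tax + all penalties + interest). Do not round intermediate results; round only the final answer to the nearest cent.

kr 6,632,461.94

Penalty periods: ⌈224/30⌉ = 8; penalty = 8 × 1% × kr 5,800,000.42 = kr 464,000.03…
Interest: kr 5,800,000.42 × ((1 + 0.000275)^224 − 1) = kr 5,800,000.42 × 0.06352784… = kr 368,461.4896…
Total = kr 5,800,000.42 + kr 464,000.0336 + kr 368,461.4896… = kr 6,632,461.94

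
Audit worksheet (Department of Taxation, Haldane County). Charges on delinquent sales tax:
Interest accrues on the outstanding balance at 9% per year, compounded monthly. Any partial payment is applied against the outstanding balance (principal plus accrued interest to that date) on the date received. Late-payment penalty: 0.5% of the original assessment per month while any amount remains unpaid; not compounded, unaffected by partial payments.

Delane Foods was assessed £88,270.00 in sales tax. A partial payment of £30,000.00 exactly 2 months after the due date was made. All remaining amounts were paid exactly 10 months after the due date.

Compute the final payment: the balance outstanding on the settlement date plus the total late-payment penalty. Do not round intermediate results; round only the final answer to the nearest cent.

Monthly rate = 9% ÷ 12 = 0.75%
Balance at month 2: £88,270.0000 × (1 + 0.0075)^2 = £89,599.0152…
After £30,000.00 payment: £89,599.0152… − £30,000.00 = £59,599.0152…
Balance at month 10: £59,599.0152… × (1 + 0.0075)^8 = £63,270.2459…
Penalty: 10 × 0.5% × £88,270.00 = £4,413.50
Final settlement = outstanding balance + penalty = £63,270.2459… + £4,413.50 = £67,683.75

£67,683.75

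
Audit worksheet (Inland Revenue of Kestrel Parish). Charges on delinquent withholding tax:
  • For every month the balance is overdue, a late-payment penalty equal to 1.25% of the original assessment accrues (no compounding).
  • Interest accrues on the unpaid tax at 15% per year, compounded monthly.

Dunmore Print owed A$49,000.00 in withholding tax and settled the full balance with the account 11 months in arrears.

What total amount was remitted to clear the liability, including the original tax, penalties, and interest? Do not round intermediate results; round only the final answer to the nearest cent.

A$62,912.29

Late-payment penalty = 1.25% × A$49,000.00 × 11 mo = A$6,737.50
Interest (15%/yr ÷ 12 = 1.25%/month): A$49,000.00 × ((1 + 0.0125)^11 − 1) = A$7,174.7865…
Total = A$49,000.00 + A$6,737.5000 + A$7,174.7865… = A$62,912.29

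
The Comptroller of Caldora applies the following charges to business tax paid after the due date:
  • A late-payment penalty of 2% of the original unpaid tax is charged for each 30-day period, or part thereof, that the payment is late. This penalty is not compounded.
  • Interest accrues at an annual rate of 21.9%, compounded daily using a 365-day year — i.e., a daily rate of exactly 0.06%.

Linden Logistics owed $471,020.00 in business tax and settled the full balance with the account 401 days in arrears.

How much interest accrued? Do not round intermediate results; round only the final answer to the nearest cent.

Interest: $471,020.00 × ((1 + 0.0006)^401 − 1) = $471,020.00 × 0.27192035… = $128,079.9255…

$128,079.93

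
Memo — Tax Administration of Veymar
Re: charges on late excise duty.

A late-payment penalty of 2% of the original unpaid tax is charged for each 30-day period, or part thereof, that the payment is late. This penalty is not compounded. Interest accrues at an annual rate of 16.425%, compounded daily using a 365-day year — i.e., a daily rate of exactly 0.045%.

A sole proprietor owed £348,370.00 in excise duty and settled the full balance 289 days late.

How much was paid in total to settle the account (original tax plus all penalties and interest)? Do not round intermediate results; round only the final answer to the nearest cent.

Penalty periods: ⌈289/30⌉ = 10; penalty = 10 × 2% × £348,370.00 = £69,674.00
Interest: £348,370.00 × ((1 + 0.00045)^289 − 1) = £348,370.00 × 0.13885201… = £48,371.8752…
Total = £348,370.00 + £69,674.0000 + £48,371.8752… = £466,415.88

£466,415.88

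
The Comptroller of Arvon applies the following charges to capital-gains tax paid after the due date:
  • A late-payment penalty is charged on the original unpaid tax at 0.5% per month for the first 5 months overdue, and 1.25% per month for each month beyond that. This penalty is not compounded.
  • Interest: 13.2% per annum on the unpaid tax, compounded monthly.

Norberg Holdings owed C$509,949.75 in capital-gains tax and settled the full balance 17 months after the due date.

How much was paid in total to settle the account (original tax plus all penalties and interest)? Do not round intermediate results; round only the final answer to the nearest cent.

C$703,423.13

Penalty, months 1–5: 5 × 0.5% × C$509,949.75 = C$12,748.74…
Penalty, months 6–17: 12 × 1.25% × C$509,949.75 = C$76,492.46…
Interest (13.2%/yr ÷ 12 = 1.1%/month): C$509,949.75 × ((1 + 0.011)^17 − 1) = C$104,232.1707…
Total = C$509,949.75 + C$89,241.2063… + C$104,232.1707… = C$703,423.13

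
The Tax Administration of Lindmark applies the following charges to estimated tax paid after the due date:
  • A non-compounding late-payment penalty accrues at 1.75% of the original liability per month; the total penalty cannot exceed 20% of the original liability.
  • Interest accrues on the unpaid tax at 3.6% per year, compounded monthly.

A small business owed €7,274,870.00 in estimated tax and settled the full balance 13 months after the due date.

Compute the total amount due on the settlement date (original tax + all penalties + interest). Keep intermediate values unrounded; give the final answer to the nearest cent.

Penalty (uncapped): 13 × 1.75% × €7,274,870.00 = €1,655,032.93…; cap = 20% × €7,274,870.00 = €1,454,974.00 → penalty = €1,454,974.00
Interest (3.6%/yr ÷ 12 = 0.3%/month): €7,274,870.00 × ((1 + 0.003)^13 − 1) = €288,883.4889…
Total = €7,274,870.00 + €1,454,974.0000 + €288,883.4889… = €9,018,727.49

€9,018,727.49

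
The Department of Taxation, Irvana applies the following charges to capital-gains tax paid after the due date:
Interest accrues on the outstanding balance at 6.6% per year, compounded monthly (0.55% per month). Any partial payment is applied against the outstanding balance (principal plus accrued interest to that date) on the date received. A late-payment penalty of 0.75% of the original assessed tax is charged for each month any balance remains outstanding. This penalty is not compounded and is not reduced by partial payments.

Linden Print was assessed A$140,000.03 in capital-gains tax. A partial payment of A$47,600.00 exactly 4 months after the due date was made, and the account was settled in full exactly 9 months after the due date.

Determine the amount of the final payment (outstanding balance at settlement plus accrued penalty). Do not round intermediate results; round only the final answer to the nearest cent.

Balance at month 4: A$140,000.0300 × (1 + 0.0055)^4 = A$143,105.5340…
After A$47,600.00 payment: A$143,105.5340… − A$47,600.00 = A$95,505.5340…
Balance at month 9: A$95,505.5340… × (1 + 0.0055)^5 = A$98,160.9859…
Penalty: 9 × 0.75% × A$140,000.03 = A$9,450.00…
Final settlement = outstanding balance + penalty = A$98,160.9859… + A$9,450.00… = A$107,610.99

A$107,610.99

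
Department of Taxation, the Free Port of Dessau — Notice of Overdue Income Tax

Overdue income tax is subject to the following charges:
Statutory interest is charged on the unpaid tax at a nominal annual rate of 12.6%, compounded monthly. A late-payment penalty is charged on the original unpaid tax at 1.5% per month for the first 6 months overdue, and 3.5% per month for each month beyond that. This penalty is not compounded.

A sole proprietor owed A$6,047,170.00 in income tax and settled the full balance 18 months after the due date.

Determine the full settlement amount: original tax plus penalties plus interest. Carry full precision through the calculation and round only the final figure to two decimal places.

A$10,382,090.98

Penalty, months 1–6: 6 × 1.5% × A$6,047,170.00 = A$544,245.30
Penalty, months 7–18: 12 × 3.5% × A$6,047,170.00 = A$2,539,811.40
Interest (12.6%/yr ÷ 12 = 1.05%/month): A$6,047,170.00 × ((1 + 0.0105)^18 − 1) = A$1,250,864.2825…
Total = A$6,047,170.00 + A$3,084,056.7000 + A$1,250,864.2825… = A$10,382,090.98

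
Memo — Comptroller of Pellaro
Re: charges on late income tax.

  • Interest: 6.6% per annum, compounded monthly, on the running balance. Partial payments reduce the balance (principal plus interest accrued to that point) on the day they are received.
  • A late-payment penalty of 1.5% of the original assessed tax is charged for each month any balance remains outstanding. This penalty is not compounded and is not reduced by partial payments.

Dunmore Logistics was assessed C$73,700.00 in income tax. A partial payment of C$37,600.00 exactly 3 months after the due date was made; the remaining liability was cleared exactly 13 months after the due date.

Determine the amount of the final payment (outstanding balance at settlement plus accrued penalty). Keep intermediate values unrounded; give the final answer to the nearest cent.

Monthly rate = 6.6% ÷ 12 = 0.55%
Balance at month 3: C$73,700.0000 × (1 + 0.0055)^3 = C$74,922.7505…
After C$37,600.00 payment: C$74,922.7505… − C$37,600.00 = C$37,322.7505…
Balance at month 13: C$37,322.7505… × (1 + 0.0055)^10 = C$39,427.0598…
Penalty: 13 × 1.5% × C$73,700.00 = C$14,371.50
Final settlement = outstanding balance + penalty = C$39,427.0598… + C$14,371.50 = C$53,798.56

C$53,798.56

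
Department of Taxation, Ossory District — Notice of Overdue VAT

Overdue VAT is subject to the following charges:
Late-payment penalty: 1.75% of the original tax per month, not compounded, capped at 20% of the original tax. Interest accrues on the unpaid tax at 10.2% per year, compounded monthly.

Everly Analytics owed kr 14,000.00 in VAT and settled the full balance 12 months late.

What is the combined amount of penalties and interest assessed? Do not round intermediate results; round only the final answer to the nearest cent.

Penalty (uncapped): 12 × 1.75% × kr 14,000.00 = kr 2,940.00; cap = 20% × kr 14,000.00 = kr 2,800.00 → penalty = kr 2,800.00
Interest (10.2%/yr ÷ 12 = 0.85%/month): kr 14,000.00 × ((1 + 0.0085)^12 − 1) = kr 1,496.6872…
Penalties + interest = kr 2,800.0000 + kr 1,496.6872… = kr 4,296.69

kr 4,296.69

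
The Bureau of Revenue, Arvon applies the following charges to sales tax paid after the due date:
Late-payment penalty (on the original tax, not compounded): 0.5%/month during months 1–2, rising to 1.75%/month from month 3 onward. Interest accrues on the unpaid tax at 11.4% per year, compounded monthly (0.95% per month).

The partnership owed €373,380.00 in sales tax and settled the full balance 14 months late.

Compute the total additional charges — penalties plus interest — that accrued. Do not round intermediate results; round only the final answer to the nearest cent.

€134,989.25

Penalty, months 1–2: 2 × 0.5% × €373,380.00 = €3,733.80
Penalty, months 3–14: 12 × 1.75% × €373,380.00 = €78,409.80
Interest: €373,380.00 × ((1 + 0.0095)^14 − 1) = €373,380.00 × 0.1415331… = €52,845.6456…
Penalties + interest = €82,143.6000 + €52,845.6456… = €134,989.25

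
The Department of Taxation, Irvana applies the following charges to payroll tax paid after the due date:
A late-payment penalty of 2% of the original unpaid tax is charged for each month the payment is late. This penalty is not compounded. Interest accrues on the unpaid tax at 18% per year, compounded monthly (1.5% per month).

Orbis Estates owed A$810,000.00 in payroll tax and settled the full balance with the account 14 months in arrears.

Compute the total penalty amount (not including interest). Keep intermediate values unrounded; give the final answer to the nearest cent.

A$226,800.00

Late-payment penalty: 14 × 2% × A$810,000.00 = A$226,800.00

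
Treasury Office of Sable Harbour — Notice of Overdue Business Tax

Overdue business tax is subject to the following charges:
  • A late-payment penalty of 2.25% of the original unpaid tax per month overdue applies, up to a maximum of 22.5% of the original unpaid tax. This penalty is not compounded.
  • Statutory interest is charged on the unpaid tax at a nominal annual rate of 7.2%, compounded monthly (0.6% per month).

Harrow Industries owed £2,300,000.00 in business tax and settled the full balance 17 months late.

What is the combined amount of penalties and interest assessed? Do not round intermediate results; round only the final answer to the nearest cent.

£763,705.83

Penalty (uncapped): 17 × 2.25% × £2,300,000.00 = £879,750.00; cap = 22.5% × £2,300,000.00 = £517,500.00 → penalty = £517,500.00
Interest: £2,300,000.00 × ((1 + 0.006)^17 − 1) = £2,300,000.00 × 0.1070460… = £246,205.8303…
Penalties + interest = £517,500.0000 + £246,205.8303… = £763,705.83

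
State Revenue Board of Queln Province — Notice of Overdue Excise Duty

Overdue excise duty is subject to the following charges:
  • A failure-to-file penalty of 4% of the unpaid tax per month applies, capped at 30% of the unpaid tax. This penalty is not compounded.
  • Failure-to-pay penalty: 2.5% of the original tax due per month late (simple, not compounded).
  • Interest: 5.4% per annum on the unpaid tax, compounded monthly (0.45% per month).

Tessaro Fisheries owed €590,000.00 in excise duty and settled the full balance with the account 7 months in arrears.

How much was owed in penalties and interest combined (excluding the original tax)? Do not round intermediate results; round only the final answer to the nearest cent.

€287,287.79

Failure-to-file: 7 × 4% × €590,000.00 = €165,200.00 (under the 30% cap)
Failure-to-pay penalty = 2.5% × €590,000.00 × 7 mo = €103,250.00
Interest: €590,000.00 × ((1 + 0.0045)^7 − 1) = €590,000.00 × 0.0319285… = €18,837.7877…
Penalties + interest = €268,450.0000 + €18,837.7877… = €287,287.79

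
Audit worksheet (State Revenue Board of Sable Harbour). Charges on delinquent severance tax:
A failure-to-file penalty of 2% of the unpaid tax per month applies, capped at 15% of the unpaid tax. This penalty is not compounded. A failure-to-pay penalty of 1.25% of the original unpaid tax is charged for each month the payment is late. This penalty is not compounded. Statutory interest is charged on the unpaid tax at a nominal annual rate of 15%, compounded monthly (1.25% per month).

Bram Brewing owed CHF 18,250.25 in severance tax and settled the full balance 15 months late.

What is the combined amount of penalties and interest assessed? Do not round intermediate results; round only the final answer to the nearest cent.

Failure-to-file: 15 × 2% × CHF 18,250.25 = CHF 5,475.08…, capped at 15% × CHF 18,250.25 = CHF 2,737.54…
Failure-to-pay penalty = 1.25% × CHF 18,250.25 × 15 mo = CHF 3,421.92…
Interest: CHF 18,250.25 × ((1 + 0.0125)^15 − 1) = CHF 18,250.25 × 0.2048292… = CHF 3,738.1838…
Penalties + interest = CHF 6,159.4594… + CHF 3,738.1838… = CHF 9,897.64

CHF 9,897.64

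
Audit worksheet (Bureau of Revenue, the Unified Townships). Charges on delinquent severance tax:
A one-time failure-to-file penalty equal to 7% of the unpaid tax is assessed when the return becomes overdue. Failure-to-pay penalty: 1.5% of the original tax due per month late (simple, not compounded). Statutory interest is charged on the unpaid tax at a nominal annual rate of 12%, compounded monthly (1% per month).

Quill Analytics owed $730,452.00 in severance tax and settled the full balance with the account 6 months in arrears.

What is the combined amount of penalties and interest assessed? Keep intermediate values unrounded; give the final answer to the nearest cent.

Failure-to-file penalty: 7% × $730,452.00 = $51,131.64
Failure-to-pay penalty: 6 × 1.5% × $730,452.00 = $65,740.68
Interest: $730,452.00 × ((1 + 0.01)^6 − 1) = $730,452.00 × 0.0615202… = $44,937.5170…
Penalties + interest = $116,872.3200 + $44,937.5170… = $161,809.84

$161,809.84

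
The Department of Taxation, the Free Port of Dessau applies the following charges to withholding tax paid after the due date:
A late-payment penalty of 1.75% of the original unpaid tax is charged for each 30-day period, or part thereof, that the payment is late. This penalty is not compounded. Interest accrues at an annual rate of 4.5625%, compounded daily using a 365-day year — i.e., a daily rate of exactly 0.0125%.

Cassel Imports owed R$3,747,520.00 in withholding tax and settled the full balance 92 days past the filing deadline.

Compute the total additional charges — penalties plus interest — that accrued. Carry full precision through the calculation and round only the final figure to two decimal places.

R$305,668.91

Penalty periods: ⌈92/30⌉ = 4; penalty = 4 × 1.75% × R$3,747,520.00 = R$262,326.40
Interest: R$3,747,520.00 × ((1 + 0.000125)^92 − 1) = R$3,747,520.00 × 0.01156565… = R$43,342.5130…
Penalties + interest = R$262,326.4000 + R$43,342.5130… = R$305,668.91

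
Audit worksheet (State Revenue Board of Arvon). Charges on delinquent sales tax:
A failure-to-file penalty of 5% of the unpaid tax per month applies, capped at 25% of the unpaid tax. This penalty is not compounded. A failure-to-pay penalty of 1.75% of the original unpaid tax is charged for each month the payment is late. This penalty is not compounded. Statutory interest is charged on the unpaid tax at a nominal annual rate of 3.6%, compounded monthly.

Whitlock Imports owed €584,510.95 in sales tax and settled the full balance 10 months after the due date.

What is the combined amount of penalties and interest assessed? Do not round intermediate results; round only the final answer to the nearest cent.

€266,191.11

Failure-to-file: 10 × 5% × €584,510.95 = €292,255.48…, capped at 25% × €584,510.95 = €146,127.74…
Failure-to-pay penalty: 10 × 1.75% × €584,510.95 = €102,289.42…
Interest (3.6%/yr ÷ 12 = 0.3%/month): €584,510.95 × ((1 + 0.003)^10 − 1) = €17,773.9592…
Penalties + interest = €248,417.1538… + €17,773.9592… = €266,191.11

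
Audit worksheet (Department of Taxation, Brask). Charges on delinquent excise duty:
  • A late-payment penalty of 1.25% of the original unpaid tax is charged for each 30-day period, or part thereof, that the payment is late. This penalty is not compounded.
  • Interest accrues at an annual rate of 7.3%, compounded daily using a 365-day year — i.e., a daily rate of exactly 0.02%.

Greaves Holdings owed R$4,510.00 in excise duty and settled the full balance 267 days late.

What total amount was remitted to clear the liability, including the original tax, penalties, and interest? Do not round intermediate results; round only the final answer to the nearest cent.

Penalty periods: ⌈267/30⌉ = 9; penalty = 9 × 1.25% × R$4,510.00 = R$507.38…
Interest: R$4,510.00 × ((1 + 0.0002)^267 − 1) = R$4,510.00 × 0.05484587… = R$247.3549…
Total = R$4,510.00 + R$507.3750 + R$247.3549… = R$5,264.73

R$5,264.73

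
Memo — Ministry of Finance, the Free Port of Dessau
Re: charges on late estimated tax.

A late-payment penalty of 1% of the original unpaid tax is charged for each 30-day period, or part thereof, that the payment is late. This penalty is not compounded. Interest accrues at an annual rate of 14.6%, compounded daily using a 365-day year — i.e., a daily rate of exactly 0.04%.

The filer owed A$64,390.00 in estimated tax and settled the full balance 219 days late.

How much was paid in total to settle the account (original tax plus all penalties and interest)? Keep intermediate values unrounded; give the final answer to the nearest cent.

Penalty periods: ⌈219/30⌉ = 8; penalty = 8 × 1% × A$64,390.00 = A$5,151.20
Interest: A$64,390.00 × ((1 + 0.0004)^219 − 1) = A$64,390.00 × 0.09153230… = A$5,893.7645…
Total = A$64,390.00 + A$5,151.2000 + A$5,893.7645… = A$75,434.96

A$75,434.96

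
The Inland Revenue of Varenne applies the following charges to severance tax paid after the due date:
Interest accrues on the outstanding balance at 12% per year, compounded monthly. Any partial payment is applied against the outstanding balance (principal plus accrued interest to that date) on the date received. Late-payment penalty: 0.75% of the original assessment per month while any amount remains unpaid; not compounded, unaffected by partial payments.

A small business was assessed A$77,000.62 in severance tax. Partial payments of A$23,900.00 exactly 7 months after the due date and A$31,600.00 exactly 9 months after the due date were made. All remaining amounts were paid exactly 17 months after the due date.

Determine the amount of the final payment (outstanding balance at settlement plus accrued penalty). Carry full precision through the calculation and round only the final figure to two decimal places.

Monthly rate = 12% ÷ 12 = 1%
Balance at month 7: A$77,000.6200 × (1 + 0.01)^7 = A$82,555.0868…
After A$23,900.00 payment: A$82,555.0868… − A$23,900.00 = A$58,655.0868…
Balance at month 9: A$58,655.0868… × (1 + 0.01)^2 = A$59,834.0541…
After A$31,600.00 payment: A$59,834.0541… − A$31,600.00 = A$28,234.0541…
Balance at month 17: A$28,234.0541… × (1 + 0.01)^8 = A$30,573.4348…
Penalty: 17 × 0.75% × A$77,000.62 = A$9,817.58…
Final settlement = outstanding balance + penalty = A$30,573.4348… + A$9,817.58… = A$40,391.01

A$40,391.01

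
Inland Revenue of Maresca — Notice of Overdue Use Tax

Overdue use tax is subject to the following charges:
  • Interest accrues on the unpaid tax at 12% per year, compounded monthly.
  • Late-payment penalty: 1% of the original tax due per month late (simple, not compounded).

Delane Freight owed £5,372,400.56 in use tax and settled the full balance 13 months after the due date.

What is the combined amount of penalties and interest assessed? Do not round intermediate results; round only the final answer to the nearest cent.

£1,440,304.49

Late-payment penalty = 1% × £5,372,400.56 × 13 mo = £698,412.07…
Interest (12%/yr ÷ 12 = 1%/month): £5,372,400.56 × ((1 + 0.01)^13 − 1) = £741,892.4171…
Penalties + interest = £698,412.0728 + £741,892.4171… = £1,440,304.49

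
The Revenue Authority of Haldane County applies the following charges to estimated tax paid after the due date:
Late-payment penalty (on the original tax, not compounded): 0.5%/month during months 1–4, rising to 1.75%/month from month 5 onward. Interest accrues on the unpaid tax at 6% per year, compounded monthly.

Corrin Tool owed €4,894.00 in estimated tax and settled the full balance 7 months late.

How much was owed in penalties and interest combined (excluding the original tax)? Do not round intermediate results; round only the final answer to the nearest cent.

€528.70

Penalty, months 1–4: 4 × 0.5% × €4,894.00 = €97.88
Penalty, months 5–7: 3 × 1.75% × €4,894.00 = €256.94…
Interest (6%/yr ÷ 12 = 0.5%/month): €4,894.00 × ((1 + 0.005)^7 − 1) = €173.8809…
Penalties + interest = €354.8150 + €173.8809… = €528.70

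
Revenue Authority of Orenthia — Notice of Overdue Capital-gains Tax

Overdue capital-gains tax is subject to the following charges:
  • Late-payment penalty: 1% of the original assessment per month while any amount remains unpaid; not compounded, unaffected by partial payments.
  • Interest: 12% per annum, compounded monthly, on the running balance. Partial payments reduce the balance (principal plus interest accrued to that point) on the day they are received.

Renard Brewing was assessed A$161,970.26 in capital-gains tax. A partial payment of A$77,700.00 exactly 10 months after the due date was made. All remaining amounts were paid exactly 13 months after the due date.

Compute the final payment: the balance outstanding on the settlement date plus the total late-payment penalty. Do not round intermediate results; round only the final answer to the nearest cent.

A$125,339.01

Monthly rate = 12% ÷ 12 = 1%
Balance at month 10: A$161,970.2600 × (1 + 0.01)^10 = A$178,915.9329…
After A$77,700.00 payment: A$178,915.9329… − A$77,700.00 = A$101,215.9329…
Balance at month 13: A$101,215.9329… × (1 + 0.01)^3 = A$104,282.8768…
Penalty: 13 × 1% × A$161,970.26 = A$21,056.13…
Final settlement = outstanding balance + penalty = A$104,282.8768… + A$21,056.13… = A$125,339.01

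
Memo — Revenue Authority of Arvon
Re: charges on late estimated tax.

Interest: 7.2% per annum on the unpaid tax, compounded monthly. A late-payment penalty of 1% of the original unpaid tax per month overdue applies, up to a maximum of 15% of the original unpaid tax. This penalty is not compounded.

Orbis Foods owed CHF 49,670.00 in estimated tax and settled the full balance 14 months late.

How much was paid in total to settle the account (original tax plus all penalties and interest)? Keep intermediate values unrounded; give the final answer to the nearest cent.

Penalty: 14 × 1% × CHF 49,670.00 = CHF 6,953.80 (below the 15% cap of CHF 7,450.50)
Interest (7.2%/yr ÷ 12 = 0.6%/month): CHF 49,670.00 × ((1 + 0.006)^14 − 1) = CHF 4,338.9694…
Total = CHF 49,670.00 + CHF 6,953.8000 + CHF 4,338.9694… = CHF 60,962.77

CHF 60,962.77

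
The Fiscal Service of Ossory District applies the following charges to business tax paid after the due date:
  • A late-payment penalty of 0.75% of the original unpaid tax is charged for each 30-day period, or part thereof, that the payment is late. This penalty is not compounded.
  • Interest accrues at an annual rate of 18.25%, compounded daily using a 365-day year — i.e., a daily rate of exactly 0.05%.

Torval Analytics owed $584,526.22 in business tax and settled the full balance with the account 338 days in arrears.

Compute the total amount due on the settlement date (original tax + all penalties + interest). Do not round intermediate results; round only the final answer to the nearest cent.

Penalty periods: ⌈338/30⌉ = 12; penalty = 12 × 0.75% × $584,526.22 = $52,607.36…
Interest: $584,526.22 × ((1 + 0.0005)^338 − 1) = $584,526.22 × 0.18407013… = $107,593.8159…
Total = $584,526.22 + $52,607.3598 + $107,593.8159… = $744,727.40

$744,727.40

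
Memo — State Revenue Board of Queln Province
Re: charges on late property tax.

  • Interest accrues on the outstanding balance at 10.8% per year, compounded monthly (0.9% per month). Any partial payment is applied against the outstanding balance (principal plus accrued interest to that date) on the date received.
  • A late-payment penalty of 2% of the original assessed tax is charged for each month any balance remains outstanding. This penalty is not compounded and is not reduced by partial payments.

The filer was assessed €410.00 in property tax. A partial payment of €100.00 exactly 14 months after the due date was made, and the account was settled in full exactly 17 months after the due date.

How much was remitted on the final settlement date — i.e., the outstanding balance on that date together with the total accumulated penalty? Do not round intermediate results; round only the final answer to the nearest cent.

€514.13

Balance at month 14: €410.0000 × (1 + 0.009)^14 = €464.7936…
After €100.00 payment: €464.7936… − €100.00 = €364.7936…
Balance at month 17: €364.7936… × (1 + 0.009)^3 = €374.7320…
Penalty: 17 × 2% × €410.00 = €139.40
Final settlement = outstanding balance + penalty = €374.7320… + €139.40 = €514.13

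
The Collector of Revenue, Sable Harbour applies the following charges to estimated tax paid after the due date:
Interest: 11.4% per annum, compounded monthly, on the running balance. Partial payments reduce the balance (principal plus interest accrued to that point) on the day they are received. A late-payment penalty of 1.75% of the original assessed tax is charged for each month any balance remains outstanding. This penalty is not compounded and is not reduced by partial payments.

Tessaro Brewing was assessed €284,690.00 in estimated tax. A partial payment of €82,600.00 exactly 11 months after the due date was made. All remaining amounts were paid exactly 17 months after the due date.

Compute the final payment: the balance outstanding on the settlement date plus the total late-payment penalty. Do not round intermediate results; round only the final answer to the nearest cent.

€331,607.19

Monthly rate = 11.4% ÷ 12 = 0.95%
Balance at month 11: €284,690.0000 × (1 + 0.0095)^11 = €315,894.2847…
After €82,600.00 payment: €315,894.2847… − €82,600.00 = €233,294.2847…
Balance at month 17: €233,294.2847… × (1 + 0.0095)^6 = €246,911.9101…
Penalty: 17 × 1.75% × €284,690.00 = €84,695.28…
Final settlement = outstanding balance + penalty = €246,911.9101… + €84,695.28… = €331,607.19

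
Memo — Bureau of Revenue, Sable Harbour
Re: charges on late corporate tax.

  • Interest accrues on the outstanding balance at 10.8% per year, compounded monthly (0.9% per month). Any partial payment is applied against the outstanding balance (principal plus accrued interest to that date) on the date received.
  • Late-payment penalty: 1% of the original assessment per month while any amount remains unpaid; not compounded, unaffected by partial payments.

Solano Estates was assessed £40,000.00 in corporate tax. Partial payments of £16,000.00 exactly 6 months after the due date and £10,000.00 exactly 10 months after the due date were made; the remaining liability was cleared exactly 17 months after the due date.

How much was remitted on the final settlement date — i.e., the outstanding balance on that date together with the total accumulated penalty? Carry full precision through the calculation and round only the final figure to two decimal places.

£25,076.60

Balance at month 6: £40,000.0000 × (1 + 0.009)^6 = £42,209.1872…
After £16,000.00 payment: £42,209.1872… − £16,000.00 = £26,209.1872…
Balance at month 10: £26,209.1872… × (1 + 0.009)^4 = £27,165.5322…
After £10,000.00 payment: £27,165.5322… − £10,000.00 = £17,165.5322…
Balance at month 17: £17,165.5322… × (1 + 0.009)^7 = £18,276.6012…
Penalty: 17 × 1% × £40,000.00 = £6,800.00
Final settlement = outstanding balance + penalty = £18,276.6012… + £6,800.00 = £25,076.60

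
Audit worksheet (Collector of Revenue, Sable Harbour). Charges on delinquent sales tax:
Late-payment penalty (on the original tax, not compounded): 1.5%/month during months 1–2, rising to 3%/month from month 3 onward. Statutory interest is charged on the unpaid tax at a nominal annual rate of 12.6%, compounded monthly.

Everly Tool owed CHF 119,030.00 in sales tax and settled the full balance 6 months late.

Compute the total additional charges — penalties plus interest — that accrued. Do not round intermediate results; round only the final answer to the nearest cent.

Penalty, months 1–2: 2 × 1.5% × CHF 119,030.00 = CHF 3,570.90
Penalty, months 3–6: 4 × 3% × CHF 119,030.00 = CHF 14,283.60
Interest (12.6%/yr ÷ 12 = 1.05%/month): CHF 119,030.00 × ((1 + 0.0105)^6 − 1) = CHF 7,698.5135…
Penalties + interest = CHF 17,854.5000 + CHF 7,698.5135… = CHF 25,553.01

CHF 25,553.01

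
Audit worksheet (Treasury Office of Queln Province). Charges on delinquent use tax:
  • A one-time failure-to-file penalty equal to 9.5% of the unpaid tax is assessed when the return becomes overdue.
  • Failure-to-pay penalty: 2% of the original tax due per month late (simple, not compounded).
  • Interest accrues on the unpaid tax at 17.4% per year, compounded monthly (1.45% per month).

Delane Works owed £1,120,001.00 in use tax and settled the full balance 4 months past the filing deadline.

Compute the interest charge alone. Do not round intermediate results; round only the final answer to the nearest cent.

£66,386.65

Interest: £1,120,001.00 × ((1 + 0.0145)^4 − 1) = £1,120,001.00 × 0.0592737… = £66,386.6466…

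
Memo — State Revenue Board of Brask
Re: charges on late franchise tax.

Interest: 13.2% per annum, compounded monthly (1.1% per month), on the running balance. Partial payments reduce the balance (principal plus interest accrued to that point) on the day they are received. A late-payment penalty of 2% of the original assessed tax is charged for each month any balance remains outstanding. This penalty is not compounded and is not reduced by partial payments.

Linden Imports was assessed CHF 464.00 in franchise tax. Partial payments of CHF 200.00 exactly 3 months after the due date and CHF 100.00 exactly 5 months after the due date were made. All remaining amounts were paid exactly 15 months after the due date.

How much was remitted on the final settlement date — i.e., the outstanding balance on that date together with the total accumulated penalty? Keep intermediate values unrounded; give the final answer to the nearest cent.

CHF 346.33

Balance at month 3: CHF 464.0000 × (1 + 0.011)^3 = CHF 479.4810…
After CHF 200.00 payment: CHF 479.4810… − CHF 200.00 = CHF 279.4810…
Balance at month 5: CHF 279.4810… × (1 + 0.011)^2 = CHF 285.6634…
After CHF 100.00 payment: CHF 285.6634… − CHF 100.00 = CHF 185.6634…
Balance at month 15: CHF 185.6634… × (1 + 0.011)^10 = CHF 207.1276…
Penalty: 15 × 2% × CHF 464.00 = CHF 139.20
Final settlement = outstanding balance + penalty = CHF 207.1276… + CHF 139.20 = CHF 346.33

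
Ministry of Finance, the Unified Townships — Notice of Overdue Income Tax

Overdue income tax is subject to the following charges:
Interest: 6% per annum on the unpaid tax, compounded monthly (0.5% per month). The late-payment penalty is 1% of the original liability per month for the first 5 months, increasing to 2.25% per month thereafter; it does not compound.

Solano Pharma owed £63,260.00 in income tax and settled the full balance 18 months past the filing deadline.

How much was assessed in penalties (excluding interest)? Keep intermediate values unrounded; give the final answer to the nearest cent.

£21,666.55

Penalty, months 1–5: 5 × 1% × £63,260.00 = £3,163.00
Penalty, months 6–18: 13 × 2.25% × £63,260.00 = £18,503.55
Total penalty = £3,163.00 + £18,503.55 = £21,666.55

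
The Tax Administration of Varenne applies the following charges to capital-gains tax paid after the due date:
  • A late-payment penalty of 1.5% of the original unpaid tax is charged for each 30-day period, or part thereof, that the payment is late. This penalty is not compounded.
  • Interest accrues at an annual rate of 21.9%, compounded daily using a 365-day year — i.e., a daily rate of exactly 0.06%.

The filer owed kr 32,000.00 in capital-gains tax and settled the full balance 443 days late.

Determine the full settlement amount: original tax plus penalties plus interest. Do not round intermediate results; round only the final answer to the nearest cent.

kr 48,939.85

Penalty periods: ⌈443/30⌉ = 15; penalty = 15 × 1.5% × kr 32,000.00 = kr 7,200.00
Interest: kr 32,000.00 × ((1 + 0.0006)^443 − 1) = kr 32,000.00 × 0.30437016… = kr 9,739.8453…
Total = kr 32,000.00 + kr 7,200.0000 + kr 9,739.8453… = kr 48,939.85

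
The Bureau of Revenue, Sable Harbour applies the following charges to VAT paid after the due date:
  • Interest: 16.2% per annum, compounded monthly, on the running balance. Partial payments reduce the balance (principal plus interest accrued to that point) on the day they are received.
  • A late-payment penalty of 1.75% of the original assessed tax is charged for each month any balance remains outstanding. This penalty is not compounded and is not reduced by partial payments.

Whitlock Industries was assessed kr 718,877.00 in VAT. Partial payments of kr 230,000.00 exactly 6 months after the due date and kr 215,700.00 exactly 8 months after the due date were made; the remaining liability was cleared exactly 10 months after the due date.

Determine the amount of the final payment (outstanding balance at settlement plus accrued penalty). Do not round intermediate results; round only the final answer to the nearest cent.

Monthly rate = 16.2% ÷ 12 = 1.35%
Balance at month 6: kr 718,877.0000 × (1 + 0.0135)^6 = kr 779,107.0012…
After kr 230,000.00 payment: kr 779,107.0012… − kr 230,000.00 = kr 549,107.0012…
Balance at month 8: kr 549,107.0012… × (1 + 0.0135)^2 = kr 564,032.9650…
After kr 215,700.00 payment: kr 564,032.9650… − kr 215,700.00 = kr 348,332.9650…
Balance at month 10: kr 348,332.9650… × (1 + 0.0135)^2 = kr 357,801.4388…
Penalty: 10 × 1.75% × kr 718,877.00 = kr 125,803.48…
Final settlement = outstanding balance + penalty = kr 357,801.4388… + kr 125,803.48… = kr 483,604.91

kr 483,604.91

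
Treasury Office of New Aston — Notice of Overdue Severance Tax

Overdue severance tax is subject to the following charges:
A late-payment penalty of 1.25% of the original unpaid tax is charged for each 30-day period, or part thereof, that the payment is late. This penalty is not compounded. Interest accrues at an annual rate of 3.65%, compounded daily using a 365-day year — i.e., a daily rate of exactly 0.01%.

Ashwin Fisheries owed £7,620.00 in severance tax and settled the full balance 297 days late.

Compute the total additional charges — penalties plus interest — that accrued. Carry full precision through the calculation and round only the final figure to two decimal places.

Penalty periods: ⌈297/30⌉ = 10; penalty = 10 × 1.25% × £7,620.00 = £952.50
Interest: £7,620.00 × ((1 + 0.0001)^297 − 1) = £7,620.00 × 0.03014391… = £229.6966…
Penalties + interest = £952.5000 + £229.6966… = £1,182.20

£1,182.20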